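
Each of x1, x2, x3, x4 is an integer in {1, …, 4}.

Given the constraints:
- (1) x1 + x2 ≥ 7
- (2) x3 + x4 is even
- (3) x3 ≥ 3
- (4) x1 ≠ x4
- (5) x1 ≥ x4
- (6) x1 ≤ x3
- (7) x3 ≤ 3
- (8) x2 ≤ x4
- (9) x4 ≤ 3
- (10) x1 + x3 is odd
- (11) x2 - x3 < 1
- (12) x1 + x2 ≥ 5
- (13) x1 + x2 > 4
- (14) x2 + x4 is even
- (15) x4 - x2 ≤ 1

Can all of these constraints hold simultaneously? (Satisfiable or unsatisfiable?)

From constraints 6 and 7: x1 ≤ x3 ≤ 3. From constraints 8 and 9: x2 ≤ x4 ≤ 3. Hence x1 + x2 ≤ 6. But constraint 1 requires x1 + x2 ≥ 7, and 7 > 6. Contradiction.

Unsatisfiable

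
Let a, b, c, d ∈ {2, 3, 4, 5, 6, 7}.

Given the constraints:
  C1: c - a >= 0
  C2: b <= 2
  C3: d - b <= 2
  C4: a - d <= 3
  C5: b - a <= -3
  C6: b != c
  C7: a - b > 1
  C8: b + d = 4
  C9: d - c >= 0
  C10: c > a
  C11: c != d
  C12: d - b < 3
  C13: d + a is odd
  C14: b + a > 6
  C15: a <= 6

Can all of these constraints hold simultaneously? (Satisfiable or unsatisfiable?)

Constraints 1, 3, 5, and 9 give c − a ≥ 0, a − b ≥ 3, b − d ≥ -2, d − c ≥ 0.
Adding all 4 inequalities: the left sides telescope to 0, and the right sides sum to 0 + 3 + (-2) + 0 = 1. So 0 ≥ 1, which is false.

Unsatisfiable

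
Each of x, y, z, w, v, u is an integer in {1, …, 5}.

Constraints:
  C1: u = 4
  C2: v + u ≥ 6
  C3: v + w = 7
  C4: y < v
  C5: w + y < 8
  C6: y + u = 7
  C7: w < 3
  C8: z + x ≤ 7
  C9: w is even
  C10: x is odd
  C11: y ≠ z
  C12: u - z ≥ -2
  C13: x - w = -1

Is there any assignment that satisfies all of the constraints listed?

Satisfiable

One satisfying assignment is x = 1, y = 3, z = 4, w = 2, v = 5, u = 4.
For the less obvious constraints — constraint 2: v + u = 9; constraint 3: v + w = 7; constraint 5: w + y = 5 — and the others hold by inspection.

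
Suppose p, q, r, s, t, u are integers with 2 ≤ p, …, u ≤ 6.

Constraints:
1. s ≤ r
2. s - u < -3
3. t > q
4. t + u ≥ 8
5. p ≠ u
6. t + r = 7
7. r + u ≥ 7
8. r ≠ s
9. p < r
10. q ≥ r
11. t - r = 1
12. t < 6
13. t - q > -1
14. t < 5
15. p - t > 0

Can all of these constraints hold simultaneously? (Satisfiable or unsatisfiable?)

Unsatisfiable

Constraints 3, 9, 10, and 15 give p < r, r ≤ q, q < t, t < p. Chaining: p < r ≤ q < t < p, which forces p < p — impossible.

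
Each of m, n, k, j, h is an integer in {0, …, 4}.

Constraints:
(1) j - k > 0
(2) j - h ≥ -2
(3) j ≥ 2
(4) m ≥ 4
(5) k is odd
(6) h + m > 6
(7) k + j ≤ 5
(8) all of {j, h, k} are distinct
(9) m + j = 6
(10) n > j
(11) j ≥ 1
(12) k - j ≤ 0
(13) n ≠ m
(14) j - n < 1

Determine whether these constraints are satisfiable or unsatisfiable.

Satisfiable

The assignment m = 4, n = 3, k = 1, j = 2, h = 4 works:
  constraint 1 holds since j - k = 1.
  constraint 2 holds since j - h = -2.
  constraint 6 holds since h + m = 8.
The rest check out directly.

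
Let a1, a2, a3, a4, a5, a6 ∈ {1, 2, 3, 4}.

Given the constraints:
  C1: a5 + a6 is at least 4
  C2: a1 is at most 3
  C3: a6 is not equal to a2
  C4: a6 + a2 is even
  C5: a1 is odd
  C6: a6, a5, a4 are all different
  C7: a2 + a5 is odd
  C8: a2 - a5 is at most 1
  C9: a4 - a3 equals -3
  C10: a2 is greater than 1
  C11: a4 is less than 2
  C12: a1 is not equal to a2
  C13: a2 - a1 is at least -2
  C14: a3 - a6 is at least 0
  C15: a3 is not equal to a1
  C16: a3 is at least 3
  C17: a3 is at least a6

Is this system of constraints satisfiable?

Take a1 = 1, a2 = 2, a3 = 4, a4 = 1, a5 = 3, a6 = 4. Then constraint 1: a5 + a6 = 7; constraint 8: a2 - a5 = -1; constraint 9: a4 - a3 = -3, and every other listed constraint is also met.

Satisfiable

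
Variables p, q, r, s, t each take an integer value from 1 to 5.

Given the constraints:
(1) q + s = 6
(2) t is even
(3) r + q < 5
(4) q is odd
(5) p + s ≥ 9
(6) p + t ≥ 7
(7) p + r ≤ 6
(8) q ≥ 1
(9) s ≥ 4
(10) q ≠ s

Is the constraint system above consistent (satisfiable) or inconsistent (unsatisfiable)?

Satisfiable

One satisfying assignment is p = 4, q = 1, r = 2, s = 5, t = 4.
For the less obvious constraints — constraint 1: q + s = 6; constraint 3: r + q = 3 — and the others hold by inspection.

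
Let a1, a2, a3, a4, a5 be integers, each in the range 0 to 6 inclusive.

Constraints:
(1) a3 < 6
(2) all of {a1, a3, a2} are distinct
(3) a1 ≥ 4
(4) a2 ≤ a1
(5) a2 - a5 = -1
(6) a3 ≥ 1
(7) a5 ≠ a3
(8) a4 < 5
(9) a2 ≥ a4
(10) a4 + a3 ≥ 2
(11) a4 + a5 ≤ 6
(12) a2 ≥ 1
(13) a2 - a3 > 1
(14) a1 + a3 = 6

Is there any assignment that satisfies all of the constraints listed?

Satisfiable

Setting (a1, a2, a3, a4, a5) = (5, 3, 1, 1, 4) satisfies everything: constraint 5: a2 - a5 = -1; constraint 10: a4 + a3 = 2, and the others follow.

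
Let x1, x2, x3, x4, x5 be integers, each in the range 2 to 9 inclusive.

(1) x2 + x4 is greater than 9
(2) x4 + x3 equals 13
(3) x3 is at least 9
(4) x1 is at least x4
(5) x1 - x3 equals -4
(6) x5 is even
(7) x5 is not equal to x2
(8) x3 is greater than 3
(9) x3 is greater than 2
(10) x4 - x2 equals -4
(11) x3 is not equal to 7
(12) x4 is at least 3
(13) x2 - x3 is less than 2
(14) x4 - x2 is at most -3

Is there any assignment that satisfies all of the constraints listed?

Try x1 = 5, x2 = 8, x3 = 9, x4 = 4, x5 = 2.
Check constraint 1: x2 + x4 = 12; constraint 2: x4 + x3 = 13. The remaining constraints are straightforward to verify.

Satisfiable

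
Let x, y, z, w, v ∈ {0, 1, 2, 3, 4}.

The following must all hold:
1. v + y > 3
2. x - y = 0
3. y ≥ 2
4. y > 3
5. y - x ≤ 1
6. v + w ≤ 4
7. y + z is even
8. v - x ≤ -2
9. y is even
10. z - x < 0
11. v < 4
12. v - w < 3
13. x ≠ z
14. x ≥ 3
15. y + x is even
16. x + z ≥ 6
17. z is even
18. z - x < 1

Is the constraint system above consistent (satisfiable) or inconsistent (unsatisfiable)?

Setting (x, y, z, w, v) = (4, 4, 2, 1, 1) satisfies everything: constraint 1: v + y = 5; constraint 2: x - y = 0, and the others follow.

Satisfiable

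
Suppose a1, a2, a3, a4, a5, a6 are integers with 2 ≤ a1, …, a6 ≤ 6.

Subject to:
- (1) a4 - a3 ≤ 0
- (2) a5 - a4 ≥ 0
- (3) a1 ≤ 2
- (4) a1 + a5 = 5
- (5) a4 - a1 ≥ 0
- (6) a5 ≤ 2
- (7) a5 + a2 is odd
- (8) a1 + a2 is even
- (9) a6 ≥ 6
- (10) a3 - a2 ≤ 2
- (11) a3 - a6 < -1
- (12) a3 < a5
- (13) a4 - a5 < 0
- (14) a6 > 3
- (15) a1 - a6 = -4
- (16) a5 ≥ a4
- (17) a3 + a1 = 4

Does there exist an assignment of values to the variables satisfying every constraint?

Unsatisfiable

From constraint 3: a1 ≤ 2. From constraint 6: a5 ≤ 2. Hence a1 + a5 ≤ 4. But constraint 4 requires a1 + a5 = 5, and 5 > 4. Contradiction.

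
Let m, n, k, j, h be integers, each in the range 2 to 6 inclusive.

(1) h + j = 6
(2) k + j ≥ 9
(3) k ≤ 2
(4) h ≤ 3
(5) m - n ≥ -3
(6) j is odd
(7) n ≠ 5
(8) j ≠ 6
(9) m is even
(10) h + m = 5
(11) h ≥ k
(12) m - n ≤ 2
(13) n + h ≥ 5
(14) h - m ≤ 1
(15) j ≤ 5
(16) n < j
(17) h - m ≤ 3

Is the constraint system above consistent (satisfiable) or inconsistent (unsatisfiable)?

Unsatisfiable

From constraints 4 and 11: k ≤ h ≤ 3. From constraint 15: j ≤ 5. Hence k + j ≤ 8. But constraint 2 requires k + j ≥ 9, and 9 > 8. Contradiction.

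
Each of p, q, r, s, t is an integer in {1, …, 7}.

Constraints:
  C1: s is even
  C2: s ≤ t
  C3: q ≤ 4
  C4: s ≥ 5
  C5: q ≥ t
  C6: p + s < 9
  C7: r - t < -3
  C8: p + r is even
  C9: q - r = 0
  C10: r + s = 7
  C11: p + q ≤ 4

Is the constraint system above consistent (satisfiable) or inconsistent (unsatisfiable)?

From constraints 2 and 4: t ≥ s and s ≥ 5, so t ≥ 5. From constraints 3 and 5: t ≤ q and q ≤ 4, so t ≤ 4. But 4 < 5, so no value of t works.

Unsatisfiable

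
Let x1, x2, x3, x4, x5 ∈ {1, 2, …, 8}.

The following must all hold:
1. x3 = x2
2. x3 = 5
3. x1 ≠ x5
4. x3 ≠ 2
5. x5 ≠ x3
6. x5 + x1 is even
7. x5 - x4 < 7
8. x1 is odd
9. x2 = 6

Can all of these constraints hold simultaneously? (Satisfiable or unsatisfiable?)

Constraint 2 fixes x3 = 5 and constraint 9 fixes x2 = 6, but constraint 1 requires x3 = x2. Since 5 ≠ 6, contradiction.

Unsatisfiable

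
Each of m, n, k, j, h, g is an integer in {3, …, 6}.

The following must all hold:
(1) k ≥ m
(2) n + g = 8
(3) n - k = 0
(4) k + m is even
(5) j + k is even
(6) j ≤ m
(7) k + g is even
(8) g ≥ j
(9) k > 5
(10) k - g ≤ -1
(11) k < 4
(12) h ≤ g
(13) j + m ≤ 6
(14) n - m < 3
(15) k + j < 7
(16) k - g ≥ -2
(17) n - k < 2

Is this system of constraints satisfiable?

Unsatisfiable

From constraint 9: k ≥ 6. From constraint 11: k ≤ 3. But 3 < 6, so no value of k works.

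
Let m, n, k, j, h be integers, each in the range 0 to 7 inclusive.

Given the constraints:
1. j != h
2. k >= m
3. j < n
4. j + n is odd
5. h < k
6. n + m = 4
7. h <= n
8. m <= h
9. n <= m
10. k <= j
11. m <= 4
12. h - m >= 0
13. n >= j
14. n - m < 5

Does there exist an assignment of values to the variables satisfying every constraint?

Unsatisfiable

Constraints 3, 5, 8, 9, and 10 give m ≤ h, h < k, k ≤ j, j < n, n ≤ m. Chaining: m ≤ h < k ≤ j < n ≤ m, which forces m < m — impossible.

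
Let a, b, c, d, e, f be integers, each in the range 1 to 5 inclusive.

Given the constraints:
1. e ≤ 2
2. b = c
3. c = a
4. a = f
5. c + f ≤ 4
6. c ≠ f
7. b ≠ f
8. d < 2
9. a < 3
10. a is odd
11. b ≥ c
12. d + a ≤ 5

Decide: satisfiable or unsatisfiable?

From constraints 2, 3, and 4, b = c = a = f, so b = f. But constraint 7 says b ≠ f. Contradiction.

Unsatisfiable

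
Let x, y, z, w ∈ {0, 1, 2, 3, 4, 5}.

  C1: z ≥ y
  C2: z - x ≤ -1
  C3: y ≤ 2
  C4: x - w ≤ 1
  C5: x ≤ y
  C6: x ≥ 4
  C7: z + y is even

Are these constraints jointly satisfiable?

From constraint 6: x ≥ 4. From constraints 3 and 5: x ≤ y and y ≤ 2, so x ≤ 2. But 2 < 4, so no value of x works.

Unsatisfiable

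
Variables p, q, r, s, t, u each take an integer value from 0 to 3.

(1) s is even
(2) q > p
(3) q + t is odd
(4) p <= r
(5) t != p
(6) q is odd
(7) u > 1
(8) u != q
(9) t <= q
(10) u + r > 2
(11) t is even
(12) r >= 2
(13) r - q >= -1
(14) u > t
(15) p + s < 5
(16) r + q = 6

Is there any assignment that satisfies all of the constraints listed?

Satisfiable

Setting (p, q, r, s, t, u) = (1, 3, 3, 2, 0, 2) satisfies everything: constraint 10: u + r = 5; constraint 13: r - q = 0, and the others follow.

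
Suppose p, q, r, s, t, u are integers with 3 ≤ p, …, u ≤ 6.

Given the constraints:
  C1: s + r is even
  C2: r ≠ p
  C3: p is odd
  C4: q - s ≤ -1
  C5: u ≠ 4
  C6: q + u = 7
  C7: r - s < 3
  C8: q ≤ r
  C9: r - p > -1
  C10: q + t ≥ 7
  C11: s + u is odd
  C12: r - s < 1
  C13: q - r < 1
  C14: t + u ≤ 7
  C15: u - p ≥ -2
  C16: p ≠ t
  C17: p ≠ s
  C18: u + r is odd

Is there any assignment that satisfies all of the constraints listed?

Take p = 5, q = 4, r = 6, s = 6, t = 4, u = 3. Then constraint 4: q - s = -2; constraint 6: q + u = 7, and every other listed constraint is also met.

Satisfiable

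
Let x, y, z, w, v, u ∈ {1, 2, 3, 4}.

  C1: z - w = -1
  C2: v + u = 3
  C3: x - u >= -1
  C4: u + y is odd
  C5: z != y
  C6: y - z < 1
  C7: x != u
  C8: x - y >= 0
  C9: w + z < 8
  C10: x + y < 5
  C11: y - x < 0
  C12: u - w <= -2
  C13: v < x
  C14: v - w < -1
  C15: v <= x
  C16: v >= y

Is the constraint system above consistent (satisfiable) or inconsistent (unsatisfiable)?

Satisfiable

Setting (x, y, z, w, v, u) = (3, 1, 3, 4, 1, 2) satisfies everything: constraint 1: z - w = -1; constraint 2: v + u = 3, and the others follow.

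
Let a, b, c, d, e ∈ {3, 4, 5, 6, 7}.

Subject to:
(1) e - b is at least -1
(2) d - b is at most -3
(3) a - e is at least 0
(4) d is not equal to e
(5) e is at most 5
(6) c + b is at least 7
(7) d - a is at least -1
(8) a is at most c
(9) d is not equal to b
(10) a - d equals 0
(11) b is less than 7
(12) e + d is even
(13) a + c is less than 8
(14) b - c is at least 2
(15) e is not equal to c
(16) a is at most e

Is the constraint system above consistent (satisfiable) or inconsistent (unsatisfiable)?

Unsatisfiable

Constraints 1, 2, 3, and 7 give e − b ≥ -1, b − d ≥ 3, d − a ≥ -1, a − e ≥ 0.
Adding all 4 inequalities: the left sides telescope to 0, and the right sides sum to (-1) + 3 + (-1) + 0 = 1. So 0 ≥ 1, which is false.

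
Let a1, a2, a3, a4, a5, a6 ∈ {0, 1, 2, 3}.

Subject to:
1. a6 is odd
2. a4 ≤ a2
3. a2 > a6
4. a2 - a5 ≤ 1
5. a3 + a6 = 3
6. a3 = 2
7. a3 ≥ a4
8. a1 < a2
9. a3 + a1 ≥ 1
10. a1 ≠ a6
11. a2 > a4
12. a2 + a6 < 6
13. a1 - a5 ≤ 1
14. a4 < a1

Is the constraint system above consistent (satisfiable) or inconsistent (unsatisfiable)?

Try a1 = 2, a2 = 3, a3 = 2, a4 = 1, a5 = 3, a6 = 1.
Check constraint 4: a2 - a5 = 0; constraint 5: a3 + a6 = 3. The remaining constraints are straightforward to verify.

Satisfiable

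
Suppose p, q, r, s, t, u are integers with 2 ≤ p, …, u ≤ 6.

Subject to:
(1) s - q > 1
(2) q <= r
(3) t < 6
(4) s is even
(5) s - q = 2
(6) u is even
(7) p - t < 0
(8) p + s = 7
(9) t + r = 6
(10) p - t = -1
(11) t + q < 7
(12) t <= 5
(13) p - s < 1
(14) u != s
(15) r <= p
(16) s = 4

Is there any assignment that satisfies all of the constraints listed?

Satisfiable

Try p = 3, q = 2, r = 2, s = 4, t = 4, u = 2.
Check constraint 1: s - q = 2; constraint 5: s - q = 2; constraint 7: p - t = -1. The remaining constraints are straightforward to verify.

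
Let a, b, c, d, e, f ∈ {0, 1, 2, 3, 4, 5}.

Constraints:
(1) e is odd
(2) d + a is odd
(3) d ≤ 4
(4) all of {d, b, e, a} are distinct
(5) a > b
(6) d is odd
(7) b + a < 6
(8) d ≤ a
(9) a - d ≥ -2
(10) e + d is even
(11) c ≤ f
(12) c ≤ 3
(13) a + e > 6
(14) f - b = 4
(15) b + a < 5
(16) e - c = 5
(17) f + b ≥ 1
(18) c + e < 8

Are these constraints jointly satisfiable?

One satisfying assignment is a = 4, b = 0, c = 0, d = 3, e = 5, f = 4.
For the less obvious constraints — constraint 7: b + a = 4; constraint 9: a - d = 1 — and the others hold by inspection.

Satisfiable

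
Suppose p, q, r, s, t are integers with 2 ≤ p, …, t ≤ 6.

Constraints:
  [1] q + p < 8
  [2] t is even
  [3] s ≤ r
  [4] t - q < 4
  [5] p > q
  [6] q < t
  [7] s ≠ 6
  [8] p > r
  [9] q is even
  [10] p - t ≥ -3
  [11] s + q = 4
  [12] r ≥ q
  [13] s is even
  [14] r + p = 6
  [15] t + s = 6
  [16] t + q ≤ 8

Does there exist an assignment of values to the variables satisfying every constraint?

Satisfiable

Take p = 4, q = 2, r = 2, s = 2, t = 4. Then constraint 1: q + p = 6; constraint 4: t - q = 2; constraint 10: p - t = 0, and every other listed constraint is also met.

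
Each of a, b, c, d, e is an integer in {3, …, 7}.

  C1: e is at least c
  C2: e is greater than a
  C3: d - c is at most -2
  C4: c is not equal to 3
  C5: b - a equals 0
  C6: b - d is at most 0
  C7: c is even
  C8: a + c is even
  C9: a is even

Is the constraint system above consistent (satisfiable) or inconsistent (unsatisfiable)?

Setting (a, b, c, d, e) = (4, 4, 6, 4, 6) satisfies everything: constraint 3: d - c = -2; constraint 5: b - a = 0; constraint 6: b - d = 0, and the others follow.

Satisfiable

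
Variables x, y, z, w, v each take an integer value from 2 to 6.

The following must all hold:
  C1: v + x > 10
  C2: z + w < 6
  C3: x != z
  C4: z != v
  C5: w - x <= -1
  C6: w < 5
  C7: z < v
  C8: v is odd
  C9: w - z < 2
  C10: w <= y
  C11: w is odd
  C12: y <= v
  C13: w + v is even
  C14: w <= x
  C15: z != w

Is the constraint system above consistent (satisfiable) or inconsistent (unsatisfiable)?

Satisfiable

The assignment x = 6, y = 3, z = 2, w = 3, v = 5 works:
  constraint 1 holds since v + x = 11.
  constraint 2 holds since z + w = 5.
The rest check out directly.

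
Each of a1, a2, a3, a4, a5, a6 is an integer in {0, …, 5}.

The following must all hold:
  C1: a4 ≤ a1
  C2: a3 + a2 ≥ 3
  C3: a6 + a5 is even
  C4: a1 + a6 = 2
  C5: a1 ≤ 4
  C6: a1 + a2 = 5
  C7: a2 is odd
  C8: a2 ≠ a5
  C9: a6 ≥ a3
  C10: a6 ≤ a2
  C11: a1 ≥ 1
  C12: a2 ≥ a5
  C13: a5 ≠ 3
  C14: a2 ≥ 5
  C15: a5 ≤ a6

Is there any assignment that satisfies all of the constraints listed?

From constraint 11: a1 ≥ 1. From constraint 14: a2 ≥ 5. Hence a1 + a2 ≥ 6. But constraint 6 requires a1 + a2 = 5, and 5 < 6. Contradiction.

Unsatisfiable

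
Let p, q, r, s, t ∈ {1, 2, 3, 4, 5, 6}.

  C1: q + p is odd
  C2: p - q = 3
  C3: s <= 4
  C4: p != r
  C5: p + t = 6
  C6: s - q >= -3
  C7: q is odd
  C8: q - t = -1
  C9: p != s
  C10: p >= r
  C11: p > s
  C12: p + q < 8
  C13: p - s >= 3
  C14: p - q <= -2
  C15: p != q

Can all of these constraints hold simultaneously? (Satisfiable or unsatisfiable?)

Unsatisfiable

Constraints 6, 13, and 14 give s − q ≥ -3, q − p ≥ 2, p − s ≥ 3.
Adding all 3 inequalities: the left sides telescope to 0, and the right sides sum to (-3) + 2 + 3 = 2. So 0 ≥ 2, which is false.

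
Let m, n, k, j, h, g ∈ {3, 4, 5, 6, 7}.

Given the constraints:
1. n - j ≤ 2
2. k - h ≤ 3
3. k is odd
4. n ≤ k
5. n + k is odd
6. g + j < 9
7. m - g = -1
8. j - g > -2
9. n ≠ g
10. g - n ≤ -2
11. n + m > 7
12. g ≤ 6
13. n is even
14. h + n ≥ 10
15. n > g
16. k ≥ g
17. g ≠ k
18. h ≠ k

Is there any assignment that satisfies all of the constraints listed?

Try m = 3, n = 6, k = 7, j = 4, h = 4, g = 4.
Check constraint 1: n - j = 2; constraint 2: k - h = 3; constraint 6: g + j = 8. The remaining constraints are straightforward to verify.

Satisfiable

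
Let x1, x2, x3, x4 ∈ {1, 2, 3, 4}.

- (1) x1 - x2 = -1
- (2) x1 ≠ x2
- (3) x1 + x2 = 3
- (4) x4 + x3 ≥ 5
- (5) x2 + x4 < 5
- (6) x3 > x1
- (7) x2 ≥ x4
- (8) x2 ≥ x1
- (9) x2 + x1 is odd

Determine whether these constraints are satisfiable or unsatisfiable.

Try x1 = 1, x2 = 2, x3 = 3, x4 = 2.
Check constraint 1: x1 - x2 = -1; constraint 3: x1 + x2 = 3. The remaining constraints are straightforward to verify.

Satisfiable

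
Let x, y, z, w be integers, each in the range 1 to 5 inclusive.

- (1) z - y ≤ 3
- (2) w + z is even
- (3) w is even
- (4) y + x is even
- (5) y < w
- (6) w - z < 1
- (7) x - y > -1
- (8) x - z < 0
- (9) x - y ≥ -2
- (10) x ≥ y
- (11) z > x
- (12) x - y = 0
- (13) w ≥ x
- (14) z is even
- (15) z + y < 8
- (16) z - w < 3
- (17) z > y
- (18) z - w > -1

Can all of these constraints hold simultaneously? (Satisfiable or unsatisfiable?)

Satisfiable

Setting (x, y, z, w) = (2, 2, 4, 4) satisfies everything: constraint 1: z - y = 2; constraint 6: w - z = 0, and the others follow.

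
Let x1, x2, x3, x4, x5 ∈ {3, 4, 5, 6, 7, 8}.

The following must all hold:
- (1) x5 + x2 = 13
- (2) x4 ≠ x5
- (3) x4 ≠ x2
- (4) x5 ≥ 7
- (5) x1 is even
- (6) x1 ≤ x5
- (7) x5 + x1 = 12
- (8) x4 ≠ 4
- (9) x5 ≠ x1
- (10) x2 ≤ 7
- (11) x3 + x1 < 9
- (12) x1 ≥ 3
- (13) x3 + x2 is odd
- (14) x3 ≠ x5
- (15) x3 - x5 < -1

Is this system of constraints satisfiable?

Satisfiable

Setting (x1, x2, x3, x4, x5) = (4, 5, 4, 3, 8) satisfies everything: constraint 1: x5 + x2 = 13; constraint 7: x5 + x1 = 12, and the others follow.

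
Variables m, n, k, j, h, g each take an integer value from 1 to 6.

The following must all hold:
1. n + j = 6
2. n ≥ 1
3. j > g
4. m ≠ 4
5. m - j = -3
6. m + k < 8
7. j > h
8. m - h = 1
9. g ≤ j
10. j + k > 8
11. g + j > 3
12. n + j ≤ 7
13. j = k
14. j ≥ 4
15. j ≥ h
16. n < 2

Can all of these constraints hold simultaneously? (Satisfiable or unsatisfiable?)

Setting (m, n, k, j, h, g) = (2, 1, 5, 5, 1, 1) satisfies everything: constraint 1: n + j = 6; constraint 5: m - j = -3; constraint 6: m + k = 7, and the others follow.

Satisfiable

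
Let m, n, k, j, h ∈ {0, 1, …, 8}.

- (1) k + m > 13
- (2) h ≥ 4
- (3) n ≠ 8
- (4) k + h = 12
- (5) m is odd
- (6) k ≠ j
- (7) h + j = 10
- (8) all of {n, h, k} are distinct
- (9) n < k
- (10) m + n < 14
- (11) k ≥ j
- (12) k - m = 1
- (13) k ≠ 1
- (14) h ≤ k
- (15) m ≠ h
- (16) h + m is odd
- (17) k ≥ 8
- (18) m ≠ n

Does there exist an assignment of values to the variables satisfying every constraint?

The assignment m = 7, n = 5, k = 8, j = 6, h = 4 works:
  constraint 1 holds since k + m = 15.
  constraint 4 holds since k + h = 12.
The rest check out directly.

Satisfiable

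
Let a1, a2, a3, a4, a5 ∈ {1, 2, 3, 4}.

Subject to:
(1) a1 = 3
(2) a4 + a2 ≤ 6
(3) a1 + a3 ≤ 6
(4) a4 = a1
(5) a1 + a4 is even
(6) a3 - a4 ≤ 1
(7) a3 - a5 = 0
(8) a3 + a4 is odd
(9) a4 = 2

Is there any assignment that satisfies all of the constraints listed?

Unsatisfiable

Constraint 9 fixes a4 = 2 and constraint 1 fixes a1 = 3, but constraint 4 requires a4 = a1. Since 2 ≠ 3, contradiction.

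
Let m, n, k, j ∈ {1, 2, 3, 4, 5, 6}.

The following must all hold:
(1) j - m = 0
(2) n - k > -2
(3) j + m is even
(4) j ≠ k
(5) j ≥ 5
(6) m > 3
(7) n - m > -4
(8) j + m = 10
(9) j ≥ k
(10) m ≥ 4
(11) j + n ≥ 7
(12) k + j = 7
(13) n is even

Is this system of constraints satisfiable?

Take m = 5, n = 2, k = 2, j = 5. Then constraint 1: j - m = 0; constraint 2: n - k = 0; constraint 7: n - m = -3, and every other listed constraint is also met.

Satisfiable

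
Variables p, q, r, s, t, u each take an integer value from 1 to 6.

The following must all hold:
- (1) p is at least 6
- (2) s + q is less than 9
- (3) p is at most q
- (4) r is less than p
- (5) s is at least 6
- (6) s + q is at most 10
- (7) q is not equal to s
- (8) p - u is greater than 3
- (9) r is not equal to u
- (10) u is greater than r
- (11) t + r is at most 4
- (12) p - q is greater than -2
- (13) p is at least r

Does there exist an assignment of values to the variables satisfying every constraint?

From constraint 5: s ≥ 6. From constraints 1 and 3: q ≥ p ≥ 6. Hence s + q ≥ 12. But constraint 6 requires s + q ≤ 10, and 10 < 12. Contradiction.

Unsatisfiable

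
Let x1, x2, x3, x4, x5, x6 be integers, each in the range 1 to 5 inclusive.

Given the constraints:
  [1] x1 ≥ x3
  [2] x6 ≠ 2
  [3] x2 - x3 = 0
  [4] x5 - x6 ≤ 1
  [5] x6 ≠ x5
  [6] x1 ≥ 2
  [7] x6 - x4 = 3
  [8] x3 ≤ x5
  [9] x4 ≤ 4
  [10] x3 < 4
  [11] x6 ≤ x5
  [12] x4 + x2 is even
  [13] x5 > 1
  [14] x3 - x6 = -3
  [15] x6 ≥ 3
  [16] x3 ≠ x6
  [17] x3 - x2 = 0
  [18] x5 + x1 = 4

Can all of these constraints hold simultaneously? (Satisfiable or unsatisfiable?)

From constraints 11 and 15: x5 ≥ x6 ≥ 3. From constraint 6: x1 ≥ 2. Hence x5 + x1 ≥ 5. But constraint 18 requires x5 + x1 = 4, and 4 < 5. Contradiction.

Unsatisfiable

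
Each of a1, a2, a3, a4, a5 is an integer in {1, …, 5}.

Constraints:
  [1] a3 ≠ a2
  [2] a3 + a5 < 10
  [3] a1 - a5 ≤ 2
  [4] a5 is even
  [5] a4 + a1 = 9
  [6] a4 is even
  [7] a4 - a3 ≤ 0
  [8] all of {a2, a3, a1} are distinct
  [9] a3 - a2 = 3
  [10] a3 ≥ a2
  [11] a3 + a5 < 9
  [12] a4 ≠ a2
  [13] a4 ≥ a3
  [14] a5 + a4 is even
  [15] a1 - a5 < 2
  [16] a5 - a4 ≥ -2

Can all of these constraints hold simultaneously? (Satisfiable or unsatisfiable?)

Setting (a1, a2, a3, a4, a5) = (5, 1, 4, 4, 4) satisfies everything: constraint 2: a3 + a5 = 8; constraint 3: a1 - a5 = 1, and the others follow.

Satisfiable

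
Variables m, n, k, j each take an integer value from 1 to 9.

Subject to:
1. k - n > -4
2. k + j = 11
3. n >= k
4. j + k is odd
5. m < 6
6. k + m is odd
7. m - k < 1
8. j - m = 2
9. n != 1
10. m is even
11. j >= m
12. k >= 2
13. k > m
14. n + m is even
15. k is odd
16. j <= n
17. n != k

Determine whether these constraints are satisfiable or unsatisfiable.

Setting (m, n, k, j) = (4, 6, 5, 6) satisfies everything: constraint 1: k - n = -1; constraint 2: k + j = 11; constraint 7: m - k = -1, and the others follow.

Satisfiable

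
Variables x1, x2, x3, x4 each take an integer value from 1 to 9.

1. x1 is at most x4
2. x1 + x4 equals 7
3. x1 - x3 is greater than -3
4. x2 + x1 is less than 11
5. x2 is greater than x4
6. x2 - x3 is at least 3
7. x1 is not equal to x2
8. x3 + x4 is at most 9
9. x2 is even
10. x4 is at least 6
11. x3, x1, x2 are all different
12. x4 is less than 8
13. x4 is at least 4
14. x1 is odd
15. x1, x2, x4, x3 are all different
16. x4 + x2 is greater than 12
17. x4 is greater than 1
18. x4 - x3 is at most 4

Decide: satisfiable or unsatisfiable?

The assignment x1 = 1, x2 = 8, x3 = 3, x4 = 6 works:
  constraint 2 holds since x1 + x4 = 7.
  constraint 3 holds since x1 - x3 = -2.
  constraint 4 holds since x2 + x1 = 9.
The rest check out directly.

Satisfiable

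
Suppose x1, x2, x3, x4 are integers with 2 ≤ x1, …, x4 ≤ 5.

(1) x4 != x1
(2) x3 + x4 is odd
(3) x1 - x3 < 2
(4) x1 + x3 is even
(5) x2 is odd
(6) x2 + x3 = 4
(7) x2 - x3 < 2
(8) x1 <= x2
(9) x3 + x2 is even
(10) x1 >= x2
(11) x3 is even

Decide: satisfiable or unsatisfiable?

Unsatisfiable

Constraint 11 makes x3 even and constraint 5 makes x2 odd, so x3 + x2 must be odd. Constraint 9 says x3 + x2 is even — contradiction.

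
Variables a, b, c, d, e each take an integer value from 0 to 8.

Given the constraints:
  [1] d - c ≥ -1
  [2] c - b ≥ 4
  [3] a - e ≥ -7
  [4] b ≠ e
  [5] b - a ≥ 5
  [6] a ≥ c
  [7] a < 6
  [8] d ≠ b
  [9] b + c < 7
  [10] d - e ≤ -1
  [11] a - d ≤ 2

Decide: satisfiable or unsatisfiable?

Unsatisfiable

Constraints 1, 2, 3, 5, and 10 give d − c ≥ -1, c − b ≥ 4, b − a ≥ 5, a − e ≥ -7, e − d ≥ 1.
Adding all 5 inequalities: the left sides telescope to 0, and the right sides sum to (-1) + 4 + 5 + (-7) + 1 = 2. So 0 ≥ 2, which is false.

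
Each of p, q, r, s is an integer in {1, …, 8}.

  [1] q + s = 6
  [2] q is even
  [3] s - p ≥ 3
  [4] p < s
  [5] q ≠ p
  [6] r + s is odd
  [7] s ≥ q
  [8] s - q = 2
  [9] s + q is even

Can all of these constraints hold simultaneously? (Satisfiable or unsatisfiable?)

One satisfying assignment is p = 1, q = 2, r = 1, s = 4.
For the less obvious constraints — constraint 1: q + s = 6; constraint 3: s - p = 3; constraint 8: s - q = 2 — and the others hold by inspection.

Satisfiable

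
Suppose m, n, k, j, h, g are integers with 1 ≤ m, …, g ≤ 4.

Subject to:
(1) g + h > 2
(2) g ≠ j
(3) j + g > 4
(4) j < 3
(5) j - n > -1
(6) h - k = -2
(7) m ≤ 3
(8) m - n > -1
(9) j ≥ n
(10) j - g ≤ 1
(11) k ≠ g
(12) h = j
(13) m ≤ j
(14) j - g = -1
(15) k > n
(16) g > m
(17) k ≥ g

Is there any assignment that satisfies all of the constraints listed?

Setting (m, n, k, j, h, g) = (1, 1, 4, 2, 2, 3) satisfies everything: constraint 1: g + h = 5; constraint 3: j + g = 5, and the others follow.

Satisfiable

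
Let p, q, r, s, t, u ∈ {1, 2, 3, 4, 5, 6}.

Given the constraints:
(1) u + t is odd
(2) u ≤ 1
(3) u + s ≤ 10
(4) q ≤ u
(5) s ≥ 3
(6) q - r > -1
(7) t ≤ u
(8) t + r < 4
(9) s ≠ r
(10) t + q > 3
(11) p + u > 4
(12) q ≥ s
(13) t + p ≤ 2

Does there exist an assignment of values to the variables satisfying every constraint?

Unsatisfiable

From constraints 5 and 12: q ≥ s and s ≥ 3, so q ≥ 3. From constraints 2 and 4: q ≤ u and u ≤ 1, so q ≤ 1. But 1 < 3, so no value of q works.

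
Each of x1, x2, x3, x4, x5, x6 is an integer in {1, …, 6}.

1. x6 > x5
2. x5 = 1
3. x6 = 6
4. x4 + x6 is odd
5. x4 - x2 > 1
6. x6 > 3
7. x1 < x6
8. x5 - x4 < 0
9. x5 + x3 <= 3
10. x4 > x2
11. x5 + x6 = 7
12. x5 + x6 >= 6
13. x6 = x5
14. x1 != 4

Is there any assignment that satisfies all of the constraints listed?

Unsatisfiable

Constraint 3 fixes x6 = 6 and constraint 2 fixes x5 = 1, but constraint 13 requires x6 = x5. Since 6 ≠ 1, contradiction.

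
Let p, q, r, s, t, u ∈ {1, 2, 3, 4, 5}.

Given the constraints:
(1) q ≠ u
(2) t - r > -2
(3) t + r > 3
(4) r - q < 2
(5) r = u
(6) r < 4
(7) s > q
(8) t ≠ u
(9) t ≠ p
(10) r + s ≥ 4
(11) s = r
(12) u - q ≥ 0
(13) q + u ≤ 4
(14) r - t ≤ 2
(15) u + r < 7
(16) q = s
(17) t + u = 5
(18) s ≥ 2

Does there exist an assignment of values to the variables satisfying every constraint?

From constraints 5, 11, and 16, q = s = r = u, so q = u. But constraint 1 says q ≠ u. Contradiction.

Unsatisfiable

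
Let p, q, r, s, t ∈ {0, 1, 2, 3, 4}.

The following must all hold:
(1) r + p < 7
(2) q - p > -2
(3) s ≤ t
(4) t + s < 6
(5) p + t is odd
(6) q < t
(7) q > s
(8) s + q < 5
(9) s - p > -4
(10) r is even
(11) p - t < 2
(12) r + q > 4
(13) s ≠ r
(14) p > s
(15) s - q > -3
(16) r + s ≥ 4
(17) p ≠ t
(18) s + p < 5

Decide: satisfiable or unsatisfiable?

Satisfiable

Try p = 2, q = 2, r = 4, s = 1, t = 3.
Check constraint 1: r + p = 6; constraint 2: q - p = 0; constraint 4: t + s = 4. The remaining constraints are straightforward to verify.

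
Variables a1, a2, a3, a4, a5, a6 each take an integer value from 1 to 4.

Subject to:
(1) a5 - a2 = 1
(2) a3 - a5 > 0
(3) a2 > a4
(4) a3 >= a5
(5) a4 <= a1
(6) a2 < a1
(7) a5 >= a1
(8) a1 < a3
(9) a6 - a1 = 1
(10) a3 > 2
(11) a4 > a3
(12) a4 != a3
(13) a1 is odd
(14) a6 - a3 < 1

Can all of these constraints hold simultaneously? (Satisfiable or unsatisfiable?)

Unsatisfiable

Constraints 2, 3, 6, 7, and 11 give a3 < a4, a4 < a2, a2 < a1, a1 ≤ a5, a5 < a3. Chaining: a3 < a4 < a2 < a1 ≤ a5 < a3, which forces a3 < a3 — impossible.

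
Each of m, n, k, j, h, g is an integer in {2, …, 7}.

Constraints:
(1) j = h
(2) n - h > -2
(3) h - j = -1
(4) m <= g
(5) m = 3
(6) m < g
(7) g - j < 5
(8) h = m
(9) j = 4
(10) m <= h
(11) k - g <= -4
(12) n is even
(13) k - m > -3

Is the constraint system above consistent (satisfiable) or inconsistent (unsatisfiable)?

Unsatisfiable

Constraint 9 fixes j = 4 and constraint 5 fixes m = 3. Constraints 1 and 8 give j = h = m, so j = m. But 4 ≠ 3 — contradiction.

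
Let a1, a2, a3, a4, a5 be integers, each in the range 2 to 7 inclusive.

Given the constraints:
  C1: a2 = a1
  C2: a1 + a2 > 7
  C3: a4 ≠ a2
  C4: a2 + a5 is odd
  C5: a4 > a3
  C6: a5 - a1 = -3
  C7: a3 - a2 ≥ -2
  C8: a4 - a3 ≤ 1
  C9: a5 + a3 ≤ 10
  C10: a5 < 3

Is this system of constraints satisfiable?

Satisfiable

Setting (a1, a2, a3, a4, a5) = (5, 5, 6, 7, 2) satisfies everything: constraint 2: a1 + a2 = 10; constraint 6: a5 - a1 = -3, and the others follow.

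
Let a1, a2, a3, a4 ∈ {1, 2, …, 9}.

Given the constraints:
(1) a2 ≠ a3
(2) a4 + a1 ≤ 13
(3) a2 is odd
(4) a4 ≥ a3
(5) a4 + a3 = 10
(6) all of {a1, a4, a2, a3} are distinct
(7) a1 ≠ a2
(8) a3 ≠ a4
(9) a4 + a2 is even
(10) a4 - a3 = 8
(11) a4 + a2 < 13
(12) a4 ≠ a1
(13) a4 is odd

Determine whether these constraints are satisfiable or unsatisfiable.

One satisfying assignment is a1 = 4, a2 = 3, a3 = 1, a4 = 9.
For the less obvious constraints — constraint 2: a4 + a1 = 13; constraint 5: a4 + a3 = 10 — and the others hold by inspection.

Satisfiable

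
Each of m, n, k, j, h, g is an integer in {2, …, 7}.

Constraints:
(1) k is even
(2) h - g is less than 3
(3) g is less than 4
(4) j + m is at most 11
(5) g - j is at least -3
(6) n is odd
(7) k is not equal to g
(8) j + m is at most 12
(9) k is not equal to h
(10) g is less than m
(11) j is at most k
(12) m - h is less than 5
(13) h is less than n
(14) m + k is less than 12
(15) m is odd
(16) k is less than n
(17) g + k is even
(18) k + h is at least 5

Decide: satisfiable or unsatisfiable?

Take m = 7, n = 7, k = 4, j = 3, h = 3, g = 2. Then constraint 2: h - g = 1; constraint 4: j + m = 10; constraint 5: g - j = -1, and every other listed constraint is also met.

Satisfiable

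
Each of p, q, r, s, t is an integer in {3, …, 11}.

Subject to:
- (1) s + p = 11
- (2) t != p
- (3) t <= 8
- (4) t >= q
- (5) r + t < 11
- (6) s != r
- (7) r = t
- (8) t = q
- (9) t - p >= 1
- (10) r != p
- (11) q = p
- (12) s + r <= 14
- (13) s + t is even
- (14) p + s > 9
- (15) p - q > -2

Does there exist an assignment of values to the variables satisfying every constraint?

From constraints 7, 8, and 11, r = t = q = p, so r = p. But constraint 10 says r ≠ p. Contradiction.

Unsatisfiable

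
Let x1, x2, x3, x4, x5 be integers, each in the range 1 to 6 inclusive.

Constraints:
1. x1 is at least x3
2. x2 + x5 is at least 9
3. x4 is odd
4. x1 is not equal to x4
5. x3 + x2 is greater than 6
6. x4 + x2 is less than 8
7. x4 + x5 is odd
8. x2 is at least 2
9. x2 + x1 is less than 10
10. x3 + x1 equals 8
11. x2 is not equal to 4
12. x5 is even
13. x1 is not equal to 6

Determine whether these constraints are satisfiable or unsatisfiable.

Satisfiable

Setting (x1, x2, x3, x4, x5) = (4, 5, 4, 1, 6) satisfies everything: constraint 2: x2 + x5 = 11; constraint 5: x3 + x2 = 9; constraint 6: x4 + x2 = 6, and the others follow.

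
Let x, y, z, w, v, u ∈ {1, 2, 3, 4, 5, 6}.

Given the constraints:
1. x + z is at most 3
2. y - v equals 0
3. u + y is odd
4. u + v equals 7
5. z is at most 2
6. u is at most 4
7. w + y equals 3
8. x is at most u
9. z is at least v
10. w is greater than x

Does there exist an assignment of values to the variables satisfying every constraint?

From constraint 6: u ≤ 4. From constraints 5 and 9: v ≤ z ≤ 2. Hence u + v ≤ 6. But constraint 4 requires u + v = 7, and 7 > 6. Contradiction.

Unsatisfiable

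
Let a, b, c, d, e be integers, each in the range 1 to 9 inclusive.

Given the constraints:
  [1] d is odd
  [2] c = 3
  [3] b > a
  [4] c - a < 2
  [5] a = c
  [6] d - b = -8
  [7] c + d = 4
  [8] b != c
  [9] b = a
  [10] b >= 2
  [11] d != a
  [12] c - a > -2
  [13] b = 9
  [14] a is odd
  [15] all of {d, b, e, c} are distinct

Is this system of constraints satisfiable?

Constraint 13 fixes b = 9 and constraint 2 fixes c = 3. Constraints 5 and 9 give b = a = c, so b = c. But 9 ≠ 3 — contradiction.

Unsatisfiable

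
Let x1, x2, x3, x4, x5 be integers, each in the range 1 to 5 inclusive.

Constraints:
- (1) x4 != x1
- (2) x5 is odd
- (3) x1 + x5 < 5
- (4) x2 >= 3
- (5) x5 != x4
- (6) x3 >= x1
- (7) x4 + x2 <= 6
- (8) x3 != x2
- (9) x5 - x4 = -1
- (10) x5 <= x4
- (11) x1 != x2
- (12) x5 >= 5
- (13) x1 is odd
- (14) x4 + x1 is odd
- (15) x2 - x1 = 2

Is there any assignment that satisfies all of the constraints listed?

From constraints 10 and 12: x4 ≥ x5 ≥ 5. From constraint 4: x2 ≥ 3. Hence x4 + x2 ≥ 8. But constraint 7 requires x4 + x2 ≤ 6, and 6 < 8. Contradiction.

Unsatisfiable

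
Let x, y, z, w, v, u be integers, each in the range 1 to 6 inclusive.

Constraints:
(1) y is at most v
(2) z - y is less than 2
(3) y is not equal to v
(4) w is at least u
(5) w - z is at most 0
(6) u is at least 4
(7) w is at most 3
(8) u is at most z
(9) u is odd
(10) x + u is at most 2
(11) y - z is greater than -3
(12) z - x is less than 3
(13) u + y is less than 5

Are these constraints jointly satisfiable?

From constraints 4 and 6: w ≥ u and u ≥ 4, so w ≥ 4. From constraint 7: w ≤ 3. But 3 < 4, so no value of w works.

Unsatisfiable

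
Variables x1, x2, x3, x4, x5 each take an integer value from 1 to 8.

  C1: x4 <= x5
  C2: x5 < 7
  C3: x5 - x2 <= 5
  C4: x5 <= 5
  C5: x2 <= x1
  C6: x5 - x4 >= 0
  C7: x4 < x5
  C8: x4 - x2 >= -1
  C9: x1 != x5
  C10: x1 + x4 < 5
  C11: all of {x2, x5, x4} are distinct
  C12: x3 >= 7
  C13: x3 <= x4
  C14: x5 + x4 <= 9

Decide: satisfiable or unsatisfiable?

From constraints 12 and 13: x4 ≥ x3 and x3 ≥ 7, so x4 ≥ 7. From constraints 1 and 4: x4 ≤ x5 and x5 ≤ 5, so x4 ≤ 5. But 5 < 7, so no value of x4 works.

Unsatisfiable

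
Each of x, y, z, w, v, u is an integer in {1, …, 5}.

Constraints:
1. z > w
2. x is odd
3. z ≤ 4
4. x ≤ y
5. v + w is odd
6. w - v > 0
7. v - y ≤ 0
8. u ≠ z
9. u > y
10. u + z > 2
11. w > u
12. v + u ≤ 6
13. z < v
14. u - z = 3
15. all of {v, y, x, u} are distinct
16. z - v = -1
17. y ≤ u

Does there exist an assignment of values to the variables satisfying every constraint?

Unsatisfiable

Constraints 1, 7, 9, 11, and 13 give y < u, u < w, w < z, z < v, v ≤ y. Chaining: y < u < w < z < v ≤ y, which forces y < y — impossible.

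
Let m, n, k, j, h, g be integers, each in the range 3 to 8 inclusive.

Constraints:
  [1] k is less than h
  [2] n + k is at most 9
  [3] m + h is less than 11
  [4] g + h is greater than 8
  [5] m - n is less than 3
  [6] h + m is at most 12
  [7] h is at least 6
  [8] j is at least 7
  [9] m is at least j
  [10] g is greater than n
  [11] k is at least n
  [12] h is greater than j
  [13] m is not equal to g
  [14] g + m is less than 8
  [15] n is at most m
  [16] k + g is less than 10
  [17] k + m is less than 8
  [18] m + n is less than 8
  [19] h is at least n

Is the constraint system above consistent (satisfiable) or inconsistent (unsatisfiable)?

Unsatisfiable

From constraint 7: h ≥ 6. From constraints 8 and 9: m ≥ j ≥ 7. Hence h + m ≥ 13. But constraint 6 requires h + m ≤ 12, and 12 < 13. Contradiction.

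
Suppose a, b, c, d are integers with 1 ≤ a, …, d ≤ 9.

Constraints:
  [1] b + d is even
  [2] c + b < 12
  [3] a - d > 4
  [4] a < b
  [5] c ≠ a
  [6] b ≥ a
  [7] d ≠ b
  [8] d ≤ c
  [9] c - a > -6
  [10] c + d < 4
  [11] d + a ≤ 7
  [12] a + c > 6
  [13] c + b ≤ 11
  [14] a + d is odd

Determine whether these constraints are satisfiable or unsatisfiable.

Setting (a, b, c, d) = (6, 9, 1, 1) satisfies everything: constraint 2: c + b = 10; constraint 3: a - d = 5, and the others follow.

Satisfiable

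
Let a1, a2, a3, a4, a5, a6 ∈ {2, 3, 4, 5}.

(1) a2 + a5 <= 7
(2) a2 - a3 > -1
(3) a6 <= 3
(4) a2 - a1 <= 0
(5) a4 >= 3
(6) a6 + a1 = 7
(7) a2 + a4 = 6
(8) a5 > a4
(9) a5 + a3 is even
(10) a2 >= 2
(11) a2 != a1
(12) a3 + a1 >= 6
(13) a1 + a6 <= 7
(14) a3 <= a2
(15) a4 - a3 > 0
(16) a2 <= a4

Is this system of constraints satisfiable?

Satisfiable

Try a1 = 4, a2 = 3, a3 = 2, a4 = 3, a5 = 4, a6 = 3.
Check constraint 1: a2 + a5 = 7; constraint 2: a2 - a3 = 1. The remaining constraints are straightforward to verify.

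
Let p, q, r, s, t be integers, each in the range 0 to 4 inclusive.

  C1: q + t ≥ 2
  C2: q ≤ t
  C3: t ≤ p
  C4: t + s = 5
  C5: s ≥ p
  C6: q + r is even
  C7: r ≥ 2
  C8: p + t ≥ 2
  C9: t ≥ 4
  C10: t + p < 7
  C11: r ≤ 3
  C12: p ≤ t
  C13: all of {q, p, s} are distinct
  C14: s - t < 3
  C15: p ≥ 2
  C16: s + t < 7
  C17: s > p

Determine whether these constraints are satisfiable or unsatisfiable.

From constraint 9: t ≥ 4. From constraints 5 and 15: s ≥ p ≥ 2. Hence t + s ≥ 6. But constraint 4 requires t + s = 5, and 5 < 6. Contradiction.

Unsatisfiable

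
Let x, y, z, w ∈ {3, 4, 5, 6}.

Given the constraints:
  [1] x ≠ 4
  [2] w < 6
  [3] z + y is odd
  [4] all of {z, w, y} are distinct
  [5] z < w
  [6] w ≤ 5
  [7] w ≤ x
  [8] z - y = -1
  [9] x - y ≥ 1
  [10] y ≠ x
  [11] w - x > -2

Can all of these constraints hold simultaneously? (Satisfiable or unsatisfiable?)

Satisfiable

Take x = 6, y = 4, z = 3, w = 5. Then constraint 8: z - y = -1; constraint 9: x - y = 2; constraint 11: w - x = -1, and every other listed constraint is also met.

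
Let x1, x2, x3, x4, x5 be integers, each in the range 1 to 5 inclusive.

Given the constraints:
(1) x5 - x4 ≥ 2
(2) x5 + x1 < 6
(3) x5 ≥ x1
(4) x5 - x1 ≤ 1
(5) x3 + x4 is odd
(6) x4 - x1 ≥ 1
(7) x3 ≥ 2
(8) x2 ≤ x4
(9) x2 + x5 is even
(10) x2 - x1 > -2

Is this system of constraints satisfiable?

Unsatisfiable

Constraints 1, 4, and 6 give x1 − x5 ≥ -1, x5 − x4 ≥ 2, x4 − x1 ≥ 1.
Adding all 3 inequalities: the left sides telescope to 0, and the right sides sum to (-1) + 2 + 1 = 2. So 0 ≥ 2, which is false.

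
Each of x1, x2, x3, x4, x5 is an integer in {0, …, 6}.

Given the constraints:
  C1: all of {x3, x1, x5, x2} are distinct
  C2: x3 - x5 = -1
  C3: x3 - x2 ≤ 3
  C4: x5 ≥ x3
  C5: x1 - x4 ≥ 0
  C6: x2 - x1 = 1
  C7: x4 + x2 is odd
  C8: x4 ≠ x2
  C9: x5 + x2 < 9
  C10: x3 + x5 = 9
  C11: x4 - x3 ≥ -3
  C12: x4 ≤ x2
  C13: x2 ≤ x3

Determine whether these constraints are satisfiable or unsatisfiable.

Try x1 = 1, x2 = 2, x3 = 4, x4 = 1, x5 = 5.
Check constraint 2: x3 - x5 = -1; constraint 3: x3 - x2 = 2; constraint 5: x1 - x4 = 0. The remaining constraints are straightforward to verify.

Satisfiable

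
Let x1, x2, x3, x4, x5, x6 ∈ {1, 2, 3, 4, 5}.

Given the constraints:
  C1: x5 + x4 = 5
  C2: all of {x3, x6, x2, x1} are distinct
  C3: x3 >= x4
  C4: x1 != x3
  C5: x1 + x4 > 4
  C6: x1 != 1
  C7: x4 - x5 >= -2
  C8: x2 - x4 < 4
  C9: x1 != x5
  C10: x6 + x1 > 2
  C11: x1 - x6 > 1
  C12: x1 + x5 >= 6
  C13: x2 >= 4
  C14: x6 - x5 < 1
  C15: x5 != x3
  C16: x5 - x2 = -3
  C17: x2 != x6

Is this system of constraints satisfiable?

Take x1 = 4, x2 = 5, x3 = 3, x4 = 3, x5 = 2, x6 = 1. Then constraint 1: x5 + x4 = 5; constraint 5: x1 + x4 = 7; constraint 7: x4 - x5 = 1, and every other listed constraint is also met.

Satisfiable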